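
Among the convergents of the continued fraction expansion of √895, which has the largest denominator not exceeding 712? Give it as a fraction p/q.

√895 = [29; 1, 10, 1, 58, …] (period length 4).
Convergents:
  p_0/q_0 = 29/1
  p_1/q_1 = 30/1
  p_2/q_2 = 329/11
  p_3/q_3 = 359/12
  p_4/q_4 = 21151/707
  p_5/q_5 = 21510/719
q_4 = 707 ≤ 712 < 719 = q_5, so the answer is 21151/707.

21151/707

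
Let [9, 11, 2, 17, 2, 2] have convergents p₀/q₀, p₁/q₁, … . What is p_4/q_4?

Using pₖ = aₖpₖ₋₁ + pₖ₋₂, qₖ = aₖqₖ₋₁ + qₖ₋₂ (with p₋₁=1, p₋₂=0, q₋₁=0, q₋₂=1):
  k=0: a=9, p=9, q=1
  k=1: a=11, p=100, q=11
  k=2: a=2, p=209, q=23
  k=3: a=17, p=3653, q=402
  k=4: a=2, p=7515, q=827

7515/827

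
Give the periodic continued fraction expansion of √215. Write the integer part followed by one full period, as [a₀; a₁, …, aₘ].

a₀ = ⌊√215⌋ = 14.
With m₀=0, d₀=1 and mₖ₊₁ = dₖaₖ − mₖ, dₖ₊₁ = (n − mₖ₊₁²)/dₖ, aₖ₊₁ = ⌊(a₀+mₖ₊₁)/dₖ₊₁⌋:
  k=1: m=14, d=19, a=1
  k=2: m=5, d=10, a=1
  k=3: m=5, d=19, a=1
  k=4: m=14, d=1, a=28
d=1 and a=2a₀=28 at k=4, so the next step gives (m, d) = (14, 19) again — its k=1 value — and the period has length 4.

[14; 1, 1, 1, 28]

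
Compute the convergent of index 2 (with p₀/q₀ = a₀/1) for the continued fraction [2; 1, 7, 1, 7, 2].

Using pₖ = aₖpₖ₋₁ + pₖ₋₂, qₖ = aₖqₖ₋₁ + qₖ₋₂ (with p₋₁=1, p₋₂=0, q₋₁=0, q₋₂=1):
  k=0: a=2, p=2, q=1
  k=1: a=1, p=3, q=1
  k=2: a=7, p=23, q=8

23/8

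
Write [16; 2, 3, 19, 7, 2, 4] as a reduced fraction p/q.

149641/9108

Fold from the inside: start with 4/1.
  2 + 1/4 = 9/4
  7 + 4/9 = 67/9
  19 + 9/67 = 1282/67
  3 + 67/1282 = 3913/1282
  2 + 1282/3913 = 9108/3913
  16 + 3913/9108 = 149641/9108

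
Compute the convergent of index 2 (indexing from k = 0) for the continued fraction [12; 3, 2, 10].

86/7

Using pₖ = aₖpₖ₋₁ + pₖ₋₂, qₖ = aₖqₖ₋₁ + qₖ₋₂ (with p₋₁=1, p₋₂=0, q₋₁=0, q₋₂=1):
  k=0: a=12, p=12, q=1
  k=1: a=3, p=37, q=3
  k=2: a=2, p=86, q=7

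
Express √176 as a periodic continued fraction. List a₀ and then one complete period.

[13; 3, 1, 3, 26]

a₀ = ⌊√176⌋ = 13.
With m₀=0, d₀=1 and mₖ₊₁ = dₖaₖ − mₖ, dₖ₊₁ = (n − mₖ₊₁²)/dₖ, aₖ₊₁ = ⌊(a₀+mₖ₊₁)/dₖ₊₁⌋:
  k=1: m=13, d=7, a=3
  k=2: m=8, d=16, a=1
  k=3: m=8, d=7, a=3
  k=4: m=13, d=1, a=26
d=1 and a=2a₀=26 at k=4, so the next step gives (m, d) = (13, 7) again — its k=1 value — and the period has length 4.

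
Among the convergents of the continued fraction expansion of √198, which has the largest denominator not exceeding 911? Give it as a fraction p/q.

5530/393

√198 = [14; 14, 28, …] (period length 2).
Convergents:
  p_0/q_0 = 14/1
  p_1/q_1 = 197/14
  p_2/q_2 = 5530/393
  p_3/q_3 = 77617/5516
q_2 = 393 ≤ 911 < 5516 = q_3, so the answer is 5530/393.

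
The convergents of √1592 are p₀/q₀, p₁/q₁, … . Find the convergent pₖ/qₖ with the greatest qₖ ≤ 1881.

31880/799

√1592 = [39; 1, 8, 1, 78, …] (period length 4).
Convergents:
  p_0/q_0 = 39/1
  p_1/q_1 = 40/1
  p_2/q_2 = 359/9
  p_3/q_3 = 399/10
  p_4/q_4 = 31481/789
  p_5/q_5 = 31880/799
  p_6/q_6 = 286521/7181
q_5 = 799 ≤ 1881 < 7181 = q_6, so the answer is 31880/799.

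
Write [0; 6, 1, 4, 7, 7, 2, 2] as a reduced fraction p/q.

Fold from the inside: start with 2/1.
  2 + 1/2 = 5/2
  7 + 2/5 = 37/5
  7 + 5/37 = 264/37
  4 + 37/264 = 1093/264
  1 + 264/1093 = 1357/1093
  6 + 1093/1357 = 9235/1357
  0 + 1357/9235 = 1357/9235

1357/9235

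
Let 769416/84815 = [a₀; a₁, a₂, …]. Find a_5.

1

769416 = 9·84815 + 6081   →  a_0 = 9
84815 = 13·6081 + 5762   →  a_1 = 13
6081 = 1·5762 + 319   →  a_2 = 1
5762 = 18·319 + 20   →  a_3 = 18
319 = 15·20 + 19   →  a_4 = 15
20 = 1·19 + 1   →  a_5 = 1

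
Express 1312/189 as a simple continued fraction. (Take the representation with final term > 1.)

[6; 1, 16, 5, 2]

1312 = 6·189 + 178
189 = 1·178 + 11
178 = 16·11 + 2
11 = 5·2 + 1
2 = 2·1 + 0  (stop)
So 1312/189 = [6; 1, 16, 5, 2].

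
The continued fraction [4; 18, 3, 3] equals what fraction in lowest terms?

Using pₖ = aₖpₖ₋₁ + pₖ₋₂ and qₖ = aₖqₖ₋₁ + qₖ₋₂:
  k=0: a=4, p=4, q=1
  k=1: a=18, p=73, q=18
  k=2: a=3, p=223, q=55
  k=3: a=3, p=742, q=183

742/183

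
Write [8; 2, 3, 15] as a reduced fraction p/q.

Using pₖ = aₖpₖ₋₁ + pₖ₋₂ and qₖ = aₖqₖ₋₁ + qₖ₋₂:
  k=0: a=8, p=8, q=1
  k=1: a=2, p=17, q=2
  k=2: a=3, p=59, q=7
  k=3: a=15, p=902, q=107

902/107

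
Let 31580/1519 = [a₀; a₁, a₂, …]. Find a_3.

1

31580 = 20·1519 + 1200   →  a_0 = 20
1519 = 1·1200 + 319   →  a_1 = 1
1200 = 3·319 + 243   →  a_2 = 3
319 = 1·243 + 76   →  a_3 = 1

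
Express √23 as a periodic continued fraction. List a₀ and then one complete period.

[4; 1, 3, 1, 8]

a₀ = ⌊√23⌋ = 4.
With m₀=0, d₀=1 and mₖ₊₁ = dₖaₖ − mₖ, dₖ₊₁ = (n − mₖ₊₁²)/dₖ, aₖ₊₁ = ⌊(a₀+mₖ₊₁)/dₖ₊₁⌋:
  k=1: m=4, d=7, a=1
  k=2: m=3, d=2, a=3
  k=3: m=3, d=7, a=1
  k=4: m=4, d=1, a=8
d=1 and a=2a₀=8 at k=4, so the next step gives (m, d) = (4, 7) again — its k=1 value — and the period has length 4.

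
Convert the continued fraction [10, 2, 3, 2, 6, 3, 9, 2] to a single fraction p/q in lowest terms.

Using pₖ = aₖpₖ₋₁ + pₖ₋₂ and qₖ = aₖqₖ₋₁ + qₖ₋₂:
  k=0: a=10, p=10, q=1
  k=1: a=2, p=21, q=2
  k=2: a=3, p=73, q=7
  k=3: a=2, p=167, q=16
  k=4: a=6, p=1075, q=103
  k=5: a=3, p=3392, q=325
  k=6: a=9, p=31603, q=3028
  k=7: a=2, p=66598, q=6381

66598/6381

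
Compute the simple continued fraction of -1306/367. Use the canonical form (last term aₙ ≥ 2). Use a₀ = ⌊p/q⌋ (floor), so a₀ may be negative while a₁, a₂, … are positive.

-1306 = -4·367 + 162
367 = 2·162 + 43
162 = 3·43 + 33
43 = 1·33 + 10
33 = 3·10 + 3
10 = 3·3 + 1
3 = 3·1 + 0  (stop)
So -1306/367 = [-4; 2, 3, 1, 3, 3, 3].

[-4; 2, 3, 1, 3, 3, 3]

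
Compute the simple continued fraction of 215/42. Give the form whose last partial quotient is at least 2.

[5; 8, 2, 2]

215 = 5×42 + 5
42 = 8×5 + 2
5 = 2×2 + 1
2 = 2×1 + 0  (stop)
So 215/42 = [5; 8, 2, 2].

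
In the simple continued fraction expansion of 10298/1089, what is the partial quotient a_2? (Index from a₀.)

5

10298 = 9·1089 + 497   →  a_0 = 9
1089 = 2·497 + 95   →  a_1 = 2
497 = 5·95 + 22   →  a_2 = 5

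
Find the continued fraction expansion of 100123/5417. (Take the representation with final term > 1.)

100123 = 18*5417 + 2617
5417 = 2*2617 + 183
2617 = 14*183 + 55
183 = 3*55 + 18
55 = 3*18 + 1
18 = 18*1 + 0  (stop)
So 100123/5417 = [18; 2, 14, 3, 3, 18].

[18; 2, 14, 3, 3, 18]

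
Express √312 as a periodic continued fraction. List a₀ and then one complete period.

[17; 1, 1, 1, 34]

a₀ = ⌊√312⌋ = 17.
With m₀=0, d₀=1 and mₖ₊₁ = dₖaₖ − mₖ, dₖ₊₁ = (n − mₖ₊₁²)/dₖ, aₖ₊₁ = ⌊(a₀+mₖ₊₁)/dₖ₊₁⌋:
  k=1: m=17, d=23, a=1
  k=2: m=6, d=12, a=1
  k=3: m=6, d=23, a=1
  k=4: m=17, d=1, a=34
d=1 and a=2a₀=34 at k=4, so the next step gives (m, d) = (17, 23) again — its k=1 value — and the period has length 4.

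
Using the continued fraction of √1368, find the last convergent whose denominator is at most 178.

2737/74

√1368 = [36; 1, 72, …] (period length 2).
Convergents:
  p_0/q_0 = 36/1
  p_1/q_1 = 37/1
  p_2/q_2 = 2700/73
  p_3/q_3 = 2737/74
  p_4/q_4 = 199764/5401
q_3 = 74 ≤ 178 < 5401 = q_4, so the answer is 2737/74.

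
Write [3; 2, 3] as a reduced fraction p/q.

Using pₖ = aₖpₖ₋₁ + pₖ₋₂ and qₖ = aₖqₖ₋₁ + qₖ₋₂:
  k=0: a=3, p=3, q=1
  k=1: a=2, p=7, q=2
  k=2: a=3, p=24, q=7

24/7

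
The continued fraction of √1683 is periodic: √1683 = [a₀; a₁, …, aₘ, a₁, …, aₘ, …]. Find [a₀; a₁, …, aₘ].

a₀ = ⌊√1683⌋ = 41.
With m₀=0, d₀=1 and mₖ₊₁ = dₖaₖ − mₖ, dₖ₊₁ = (n − mₖ₊₁²)/dₖ, aₖ₊₁ = ⌊(a₀+mₖ₊₁)/dₖ₊₁⌋:
  k=1: m=41, d=2, a=41
  k=2: m=41, d=1, a=82
d=1 and a=2a₀=82 at k=2, so the next step gives (m, d) = (41, 2) again — its k=1 value — and the period has length 2.

[41; 41, 82]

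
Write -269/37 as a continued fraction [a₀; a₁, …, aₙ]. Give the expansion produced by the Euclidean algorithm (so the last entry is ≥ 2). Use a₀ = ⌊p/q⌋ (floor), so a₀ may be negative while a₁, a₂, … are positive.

[-8; 1, 2, 1, 2, 3]

-269 = -8·37 + 27
37 = 1·27 + 10
27 = 2·10 + 7
10 = 1·7 + 3
7 = 2·3 + 1
3 = 3·1 + 0  (stop)
So -269/37 = [-8; 1, 2, 1, 2, 3].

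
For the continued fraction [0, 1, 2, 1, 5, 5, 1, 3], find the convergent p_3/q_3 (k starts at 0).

3/4

Using pₖ = aₖpₖ₋₁ + pₖ₋₂, qₖ = aₖqₖ₋₁ + qₖ₋₂ (with p₋₁=1, p₋₂=0, q₋₁=0, q₋₂=1):
  k=0: a=0, p=0, q=1
  k=1: a=1, p=1, q=1
  k=2: a=2, p=2, q=3
  k=3: a=1, p=3, q=4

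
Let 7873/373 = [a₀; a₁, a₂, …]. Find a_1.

9

7873 = 21·373 + 40   →  a_0 = 21
373 = 9·40 + 13   →  a_1 = 9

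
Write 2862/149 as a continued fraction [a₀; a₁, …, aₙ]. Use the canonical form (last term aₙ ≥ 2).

[19; 4, 1, 4, 6]

2862 = 19*149 + 31
149 = 4*31 + 25
31 = 1*25 + 6
25 = 4*6 + 1
6 = 6*1 + 0  (stop)
So 2862/149 = [19; 4, 1, 4, 6].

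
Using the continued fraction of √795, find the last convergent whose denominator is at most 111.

√795 = [28; 5, 9, 5, 56, …] (period length 4).
Convergents:
  p_0/q_0 = 28/1
  p_1/q_1 = 141/5
  p_2/q_2 = 1297/46
  p_3/q_3 = 6626/235
q_2 = 46 ≤ 111 < 235 = q_3, so the answer is 1297/46.

1297/46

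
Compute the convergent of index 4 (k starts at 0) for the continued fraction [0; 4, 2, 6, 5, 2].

Using pₖ = aₖpₖ₋₁ + pₖ₋₂, qₖ = aₖqₖ₋₁ + qₖ₋₂ (with p₋₁=1, p₋₂=0, q₋₁=0, q₋₂=1):
  k=0: a=0, p=0, q=1
  k=1: a=4, p=1, q=4
  k=2: a=2, p=2, q=9
  k=3: a=6, p=13, q=58
  k=4: a=5, p=67, q=299

67/299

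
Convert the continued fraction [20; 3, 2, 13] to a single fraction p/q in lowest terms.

1907/94

Fold from the inside: start with 13/1.
  2 + 1/13 = 27/13
  3 + 13/27 = 94/27
  20 + 27/94 = 1907/94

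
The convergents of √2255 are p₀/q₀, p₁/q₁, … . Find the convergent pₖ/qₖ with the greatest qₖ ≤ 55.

1757/37

√2255 = [47; 2, 18, 2, 94, …] (period length 4).
Convergents:
  p_0/q_0 = 47/1
  p_1/q_1 = 95/2
  p_2/q_2 = 1757/37
  p_3/q_3 = 3609/76
q_2 = 37 ≤ 55 < 76 = q_3, so the answer is 1757/37.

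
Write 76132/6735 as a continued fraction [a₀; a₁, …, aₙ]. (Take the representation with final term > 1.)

76132 = 11·6735 + 2047
6735 = 3·2047 + 594
2047 = 3·594 + 265
594 = 2·265 + 64
265 = 4·64 + 9
64 = 7·9 + 1
9 = 9·1 + 0  (stop)
So 76132/6735 = [11; 3, 3, 2, 4, 7, 9].

[11; 3, 3, 2, 4, 7, 9]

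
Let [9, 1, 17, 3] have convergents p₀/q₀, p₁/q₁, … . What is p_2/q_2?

Using pₖ = aₖpₖ₋₁ + pₖ₋₂, qₖ = aₖqₖ₋₁ + qₖ₋₂ (with p₋₁=1, p₋₂=0, q₋₁=0, q₋₂=1):
  k=0: a=9, p=9, q=1
  k=1: a=1, p=10, q=1
  k=2: a=17, p=179, q=18

179/18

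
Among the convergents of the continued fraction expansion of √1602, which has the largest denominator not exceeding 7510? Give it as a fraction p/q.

128120/3201

√1602 = [40; 40, 80, …] (period length 2).
Convergents:
  p_0/q_0 = 40/1
  p_1/q_1 = 1601/40
  p_2/q_2 = 128120/3201
  p_3/q_3 = 5126401/128080
q_2 = 3201 ≤ 7510 < 128080 = q_3, so the answer is 128120/3201.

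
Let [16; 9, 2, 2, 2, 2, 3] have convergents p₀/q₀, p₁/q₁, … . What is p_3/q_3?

Using pₖ = aₖpₖ₋₁ + pₖ₋₂, qₖ = aₖqₖ₋₁ + qₖ₋₂ (with p₋₁=1, p₋₂=0, q₋₁=0, q₋₂=1):
  k=0: a=16, p=16, q=1
  k=1: a=9, p=145, q=9
  k=2: a=2, p=306, q=19
  k=3: a=2, p=757, q=47

757/47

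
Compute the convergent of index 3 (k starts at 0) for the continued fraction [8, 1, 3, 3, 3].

Using pₖ = aₖpₖ₋₁ + pₖ₋₂, qₖ = aₖqₖ₋₁ + qₖ₋₂ (with p₋₁=1, p₋₂=0, q₋₁=0, q₋₂=1):
  k=0: a=8, p=8, q=1
  k=1: a=1, p=9, q=1
  k=2: a=3, p=35, q=4
  k=3: a=3, p=114, q=13

114/13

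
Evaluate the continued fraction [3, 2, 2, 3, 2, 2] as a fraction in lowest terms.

324/95

Using pₖ = aₖpₖ₋₁ + pₖ₋₂ and qₖ = aₖqₖ₋₁ + qₖ₋₂:
  k=0: a=3, p=3, q=1
  k=1: a=2, p=7, q=2
  k=2: a=2, p=17, q=5
  k=3: a=3, p=58, q=17
  k=4: a=2, p=133, q=39
  k=5: a=2, p=324, q=95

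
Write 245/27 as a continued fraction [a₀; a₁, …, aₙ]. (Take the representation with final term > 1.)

245 = 9*27 + 2
27 = 13*2 + 1
2 = 2*1 + 0  (stop)
So 245/27 = [9; 13, 2].

[9; 13, 2]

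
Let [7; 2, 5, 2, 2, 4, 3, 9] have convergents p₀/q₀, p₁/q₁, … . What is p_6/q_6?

6257/839

Using pₖ = aₖpₖ₋₁ + pₖ₋₂, qₖ = aₖqₖ₋₁ + qₖ₋₂ (with p₋₁=1, p₋₂=0, q₋₁=0, q₋₂=1):
  k=0: a=7, p=7, q=1
  k=1: a=2, p=15, q=2
  k=2: a=5, p=82, q=11
  k=3: a=2, p=179, q=24
  k=4: a=2, p=440, q=59
  k=5: a=4, p=1939, q=260
  k=6: a=3, p=6257, q=839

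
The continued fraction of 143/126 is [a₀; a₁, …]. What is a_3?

2

143 = 1·126 + 17   →  a_0 = 1
126 = 7·17 + 7   →  a_1 = 7
17 = 2·7 + 3   →  a_2 = 2
7 = 2·3 + 1   →  a_3 = 2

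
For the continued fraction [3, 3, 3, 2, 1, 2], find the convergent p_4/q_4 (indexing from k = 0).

109/33

Using pₖ = aₖpₖ₋₁ + pₖ₋₂, qₖ = aₖqₖ₋₁ + qₖ₋₂ (with p₋₁=1, p₋₂=0, q₋₁=0, q₋₂=1):
  k=0: a=3, p=3, q=1
  k=1: a=3, p=10, q=3
  k=2: a=3, p=33, q=10
  k=3: a=2, p=76, q=23
  k=4: a=1, p=109, q=33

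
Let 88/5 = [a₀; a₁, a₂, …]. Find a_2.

1

88 = 17·5 + 3   →  a_0 = 17
5 = 1·3 + 2   →  a_1 = 1
3 = 1·2 + 1   →  a_2 = 1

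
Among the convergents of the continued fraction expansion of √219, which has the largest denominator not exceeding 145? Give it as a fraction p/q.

√219 = [14; 1, 3, 1, 28, …] (period length 4).
Convergents:
  p_0/q_0 = 14/1
  p_1/q_1 = 15/1
  p_2/q_2 = 59/4
  p_3/q_3 = 74/5
  p_4/q_4 = 2131/144
  p_5/q_5 = 2205/149
q_4 = 144 ≤ 145 < 149 = q_5, so the answer is 2131/144.

2131/144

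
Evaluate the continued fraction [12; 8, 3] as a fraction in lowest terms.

Fold from the inside: start with 3/1.
  8 + 1/3 = 25/3
  12 + 3/25 = 303/25

303/25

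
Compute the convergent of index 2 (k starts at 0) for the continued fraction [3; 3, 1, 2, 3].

13/4

Using pₖ = aₖpₖ₋₁ + pₖ₋₂, qₖ = aₖqₖ₋₁ + qₖ₋₂ (with p₋₁=1, p₋₂=0, q₋₁=0, q₋₂=1):
  k=0: a=3, p=3, q=1
  k=1: a=3, p=10, q=3
  k=2: a=1, p=13, q=4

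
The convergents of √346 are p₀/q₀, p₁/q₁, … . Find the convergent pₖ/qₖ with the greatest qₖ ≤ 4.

56/3

√346 = [18; 1, 1, 1, 1, 36, …] (period length 5).
Convergents:
  p_0/q_0 = 18/1
  p_1/q_1 = 19/1
  p_2/q_2 = 37/2
  p_3/q_3 = 56/3
  p_4/q_4 = 93/5
q_3 = 3 ≤ 4 < 5 = q_4, so the answer is 56/3.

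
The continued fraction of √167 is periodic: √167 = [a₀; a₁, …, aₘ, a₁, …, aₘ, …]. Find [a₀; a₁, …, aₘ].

a₀ = ⌊√167⌋ = 12.
With m₀=0, d₀=1 and mₖ₊₁ = dₖaₖ − mₖ, dₖ₊₁ = (n − mₖ₊₁²)/dₖ, aₖ₊₁ = ⌊(a₀+mₖ₊₁)/dₖ₊₁⌋:
  k=1: m=12, d=23, a=1
  k=2: m=11, d=2, a=11
  k=3: m=11, d=23, a=1
  k=4: m=12, d=1, a=24
d=1 and a=2a₀=24 at k=4, so the next step gives (m, d) = (12, 23) again — its k=1 value — and the period has length 4.

[12; 1, 11, 1, 24]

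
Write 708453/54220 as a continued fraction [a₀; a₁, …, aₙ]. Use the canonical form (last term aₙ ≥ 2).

708453 = 13·54220 + 3593
54220 = 15·3593 + 325
3593 = 11·325 + 18
325 = 18·18 + 1
18 = 18·1 + 0  (stop)
So 708453/54220 = [13; 15, 11, 18, 18].

[13; 15, 11, 18, 18]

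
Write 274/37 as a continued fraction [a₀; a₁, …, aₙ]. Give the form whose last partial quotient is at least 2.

[7; 2, 2, 7]

274 = 7*37 + 15
37 = 2*15 + 7
15 = 2*7 + 1
7 = 7*1 + 0  (stop)
So 274/37 = [7; 2, 2, 7].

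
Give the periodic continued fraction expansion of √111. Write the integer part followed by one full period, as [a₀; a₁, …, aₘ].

[10; 1, 1, 6, 1, 1, 20]

a₀ = ⌊√111⌋ = 10.
With m₀=0, d₀=1 and mₖ₊₁ = dₖaₖ − mₖ, dₖ₊₁ = (n − mₖ₊₁²)/dₖ, aₖ₊₁ = ⌊(a₀+mₖ₊₁)/dₖ₊₁⌋:
  k=1: m=10, d=11, a=1
  k=2: m=1, d=10, a=1
  k=3: m=9, d=3, a=6
  k=4: m=9, d=10, a=1
  k=5: m=1, d=11, a=1
  k=6: m=10, d=1, a=20
d=1 and a=2a₀=20 at k=6, so the next step gives (m, d) = (10, 11) again — its k=1 value — and the period has length 6.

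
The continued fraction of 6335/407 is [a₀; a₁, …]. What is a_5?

6335 = 15·407 + 230   →  a_0 = 15
407 = 1·230 + 177   →  a_1 = 1
230 = 1·177 + 53   →  a_2 = 1
177 = 3·53 + 18   →  a_3 = 3
53 = 2·18 + 17   →  a_4 = 2
18 = 1·17 + 1   →  a_5 = 1

1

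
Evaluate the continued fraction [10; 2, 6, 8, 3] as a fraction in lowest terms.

Fold from the inside: start with 3/1.
  8 + 1/3 = 25/3
  6 + 3/25 = 153/25
  2 + 25/153 = 331/153
  10 + 153/331 = 3463/331

3463/331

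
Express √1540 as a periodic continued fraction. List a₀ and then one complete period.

[39; 4, 8, 2, 8, 4, 78]

a₀ = ⌊√1540⌋ = 39.
With m₀=0, d₀=1 and mₖ₊₁ = dₖaₖ − mₖ, dₖ₊₁ = (n − mₖ₊₁²)/dₖ, aₖ₊₁ = ⌊(a₀+mₖ₊₁)/dₖ₊₁⌋:
  k=1: m=39, d=19, a=4
  k=2: m=37, d=9, a=8
  k=3: m=35, d=35, a=2
  k=4: m=35, d=9, a=8
  k=5: m=37, d=19, a=4
  k=6: m=39, d=1, a=78
d=1 and a=2a₀=78 at k=6, so the next step gives (m, d) = (39, 19) again — its k=1 value — and the period has length 6.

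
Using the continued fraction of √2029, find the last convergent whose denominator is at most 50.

√2029 = [45; 22, 1, 1, 22, 90, …] (period length 5).
Convergents:
  p_0/q_0 = 45/1
  p_1/q_1 = 991/22
  p_2/q_2 = 1036/23
  p_3/q_3 = 2027/45
  p_4/q_4 = 45630/1013
q_3 = 45 ≤ 50 < 1013 = q_4, so the answer is 2027/45.

2027/45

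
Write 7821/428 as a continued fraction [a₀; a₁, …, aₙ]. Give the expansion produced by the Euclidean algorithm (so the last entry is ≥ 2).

[18; 3, 1, 1, 1, 12, 3]

7821 = 18*428 + 117
428 = 3*117 + 77
117 = 1*77 + 40
77 = 1*40 + 37
40 = 1*37 + 3
37 = 12*3 + 1
3 = 3*1 + 0  (stop)
So 7821/428 = [18; 3, 1, 1, 1, 12, 3].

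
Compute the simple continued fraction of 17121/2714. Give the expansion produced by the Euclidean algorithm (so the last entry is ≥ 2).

[6; 3, 4, 8, 8, 3]

17121 = 6*2714 + 837
2714 = 3*837 + 203
837 = 4*203 + 25
203 = 8*25 + 3
25 = 8*3 + 1
3 = 3*1 + 0  (stop)
So 17121/2714 = [6; 3, 4, 8, 8, 3].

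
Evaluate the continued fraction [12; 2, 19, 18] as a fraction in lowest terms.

Fold from the inside: start with 18/1.
  19 + 1/18 = 343/18
  2 + 18/343 = 704/343
  12 + 343/704 = 8791/704

8791/704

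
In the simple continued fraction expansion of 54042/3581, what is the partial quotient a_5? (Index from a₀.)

54042 = 15·3581 + 327   →  a_0 = 15
3581 = 10·327 + 311   →  a_1 = 10
327 = 1·311 + 16   →  a_2 = 1
311 = 19·16 + 7   →  a_3 = 19
16 = 2·7 + 2   →  a_4 = 2
7 = 3·2 + 1   →  a_5 = 3

3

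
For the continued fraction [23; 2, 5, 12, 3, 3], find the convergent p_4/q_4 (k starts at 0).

9687/413

Using pₖ = aₖpₖ₋₁ + pₖ₋₂, qₖ = aₖqₖ₋₁ + qₖ₋₂ (with p₋₁=1, p₋₂=0, q₋₁=0, q₋₂=1):
  k=0: a=23, p=23, q=1
  k=1: a=2, p=47, q=2
  k=2: a=5, p=258, q=11
  k=3: a=12, p=3143, q=134
  k=4: a=3, p=9687, q=413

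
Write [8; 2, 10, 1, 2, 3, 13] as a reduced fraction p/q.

Using pₖ = aₖpₖ₋₁ + pₖ₋₂ and qₖ = aₖqₖ₋₁ + qₖ₋₂:
  k=0: a=8, p=8, q=1
  k=1: a=2, p=17, q=2
  k=2: a=10, p=178, q=21
  k=3: a=1, p=195, q=23
  k=4: a=2, p=568, q=67
  k=5: a=3, p=1899, q=224
  k=6: a=13, p=25255, q=2979

25255/2979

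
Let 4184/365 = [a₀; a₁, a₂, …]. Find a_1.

2

4184 = 11·365 + 169   →  a_0 = 11
365 = 2·169 + 27   →  a_1 = 2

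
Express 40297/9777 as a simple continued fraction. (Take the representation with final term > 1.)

[4; 8, 4, 2, 18, 2, 3]

40297 = 4*9777 + 1189
9777 = 8*1189 + 265
1189 = 4*265 + 129
265 = 2*129 + 7
129 = 18*7 + 3
7 = 2*3 + 1
3 = 3*1 + 0  (stop)
So 40297/9777 = [4; 8, 4, 2, 18, 2, 3].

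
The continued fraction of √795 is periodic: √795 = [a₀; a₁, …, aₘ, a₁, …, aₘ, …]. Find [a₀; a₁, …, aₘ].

a₀ = ⌊√795⌋ = 28.

[28; 5, 9, 5, 56]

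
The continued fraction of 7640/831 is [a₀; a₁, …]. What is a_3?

5

7640 = 9·831 + 161   →  a_0 = 9
831 = 5·161 + 26   →  a_1 = 5
161 = 6·26 + 5   →  a_2 = 6
26 = 5·5 + 1   →  a_3 = 5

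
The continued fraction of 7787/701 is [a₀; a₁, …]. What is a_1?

9

7787 = 11·701 + 76   →  a_0 = 11
701 = 9·76 + 17   →  a_1 = 9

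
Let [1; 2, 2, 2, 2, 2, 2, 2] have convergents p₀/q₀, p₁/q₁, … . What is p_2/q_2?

Using pₖ = aₖpₖ₋₁ + pₖ₋₂, qₖ = aₖqₖ₋₁ + qₖ₋₂ (with p₋₁=1, p₋₂=0, q₋₁=0, q₋₂=1):
  k=0: a=1, p=1, q=1
  k=1: a=2, p=3, q=2
  k=2: a=2, p=7, q=5

7/5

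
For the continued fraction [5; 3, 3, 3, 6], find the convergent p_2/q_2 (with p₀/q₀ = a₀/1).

Using pₖ = aₖpₖ₋₁ + pₖ₋₂, qₖ = aₖqₖ₋₁ + qₖ₋₂ (with p₋₁=1, p₋₂=0, q₋₁=0, q₋₂=1):
  k=0: a=5, p=5, q=1
  k=1: a=3, p=16, q=3
  k=2: a=3, p=53, q=10

53/10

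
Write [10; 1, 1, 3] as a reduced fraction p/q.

74/7

Fold from the inside: start with 3/1.
  1 + 1/3 = 4/3
  1 + 3/4 = 7/4
  10 + 4/7 = 74/7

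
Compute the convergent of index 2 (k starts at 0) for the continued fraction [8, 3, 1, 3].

Using pₖ = aₖpₖ₋₁ + pₖ₋₂, qₖ = aₖqₖ₋₁ + qₖ₋₂ (with p₋₁=1, p₋₂=0, q₋₁=0, q₋₂=1):
  k=0: a=8, p=8, q=1
  k=1: a=3, p=25, q=3
  k=2: a=1, p=33, q=4

33/4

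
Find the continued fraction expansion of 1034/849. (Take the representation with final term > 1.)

1034 = 1×849 + 185
849 = 4×185 + 109
185 = 1×109 + 76
109 = 1×76 + 33
76 = 2×33 + 10
33 = 3×10 + 3
10 = 3×3 + 1
3 = 3×1 + 0  (stop)
So 1034/849 = [1; 4, 1, 1, 2, 3, 3, 3].

[1; 4, 1, 1, 2, 3, 3, 3]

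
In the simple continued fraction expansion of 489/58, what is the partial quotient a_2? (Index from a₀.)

489 = 8·58 + 25   →  a_0 = 8
58 = 2·25 + 8   →  a_1 = 2
25 = 3·8 + 1   →  a_2 = 3

3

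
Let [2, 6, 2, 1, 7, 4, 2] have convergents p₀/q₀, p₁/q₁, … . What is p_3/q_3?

41/19

Using pₖ = aₖpₖ₋₁ + pₖ₋₂, qₖ = aₖqₖ₋₁ + qₖ₋₂ (with p₋₁=1, p₋₂=0, q₋₁=0, q₋₂=1):
  k=0: a=2, p=2, q=1
  k=1: a=6, p=13, q=6
  k=2: a=2, p=28, q=13
  k=3: a=1, p=41, q=19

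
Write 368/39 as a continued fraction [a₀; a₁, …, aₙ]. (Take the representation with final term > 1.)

368 = 9·39 + 17
39 = 2·17 + 5
17 = 3·5 + 2
5 = 2·2 + 1
2 = 2·1 + 0  (stop)
So 368/39 = [9; 2, 3, 2, 2].

[9; 2, 3, 2, 2]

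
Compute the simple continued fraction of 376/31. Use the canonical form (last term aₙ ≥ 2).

[12; 7, 1, 3]

376 = 12×31 + 4
31 = 7×4 + 3
4 = 1×3 + 1
3 = 3×1 + 0  (stop)
So 376/31 = [12; 7, 1, 3].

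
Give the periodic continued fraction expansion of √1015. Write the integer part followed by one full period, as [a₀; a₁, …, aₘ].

[31; 1, 6, 10, 2, 10, 6, 1, 62]

a₀ = ⌊√1015⌋ = 31.
With m₀=0, d₀=1 and mₖ₊₁ = dₖaₖ − mₖ, dₖ₊₁ = (n − mₖ₊₁²)/dₖ, aₖ₊₁ = ⌊(a₀+mₖ₊₁)/dₖ₊₁⌋:
  k=1: m=31, d=54, a=1
  k=2: m=23, d=9, a=6
  k=3: m=31, d=6, a=10
  k=4: m=29, d=29, a=2
  k=5: m=29, d=6, a=10
  k=6: m=31, d=9, a=6
  k=7: m=23, d=54, a=1
  k=8: m=31, d=1, a=62
d=1 and a=2a₀=62 at k=8, so the next step gives (m, d) = (31, 54) again — its k=1 value — and the period has length 8.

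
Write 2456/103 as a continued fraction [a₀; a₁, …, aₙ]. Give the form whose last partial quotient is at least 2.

[23; 1, 5, 2, 3, 2]

2456 = 23·103 + 87
103 = 1·87 + 16
87 = 5·16 + 7
16 = 2·7 + 2
7 = 3·2 + 1
2 = 2·1 + 0  (stop)
So 2456/103 = [23; 1, 5, 2, 3, 2].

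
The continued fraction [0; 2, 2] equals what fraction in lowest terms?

2/5

Using pₖ = aₖpₖ₋₁ + pₖ₋₂ and qₖ = aₖqₖ₋₁ + qₖ₋₂:
  k=0: a=0, p=0, q=1
  k=1: a=2, p=1, q=2
  k=2: a=2, p=2, q=5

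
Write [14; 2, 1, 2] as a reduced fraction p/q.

Fold from the inside: start with 2/1.
  1 + 1/2 = 3/2
  2 + 2/3 = 8/3
  14 + 3/8 = 115/8

115/8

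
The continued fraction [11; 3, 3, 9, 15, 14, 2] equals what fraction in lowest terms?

Using pₖ = aₖpₖ₋₁ + pₖ₋₂ and qₖ = aₖqₖ₋₁ + qₖ₋₂:
  k=0: a=11, p=11, q=1
  k=1: a=3, p=34, q=3
  k=2: a=3, p=113, q=10
  k=3: a=9, p=1051, q=93
  k=4: a=15, p=15878, q=1405
  k=5: a=14, p=223343, q=19763
  k=6: a=2, p=462564, q=40931

462564/40931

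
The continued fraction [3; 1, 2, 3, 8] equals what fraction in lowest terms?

307/83

Fold from the inside: start with 8/1.
  3 + 1/8 = 25/8
  2 + 8/25 = 58/25
  1 + 25/58 = 83/58
  3 + 58/83 = 307/83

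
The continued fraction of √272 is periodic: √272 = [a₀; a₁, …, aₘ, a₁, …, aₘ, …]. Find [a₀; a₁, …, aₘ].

[16; 2, 32]

a₀ = ⌊√272⌋ = 16.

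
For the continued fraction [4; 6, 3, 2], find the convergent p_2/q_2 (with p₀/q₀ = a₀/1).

Using pₖ = aₖpₖ₋₁ + pₖ₋₂, qₖ = aₖqₖ₋₁ + qₖ₋₂ (with p₋₁=1, p₋₂=0, q₋₁=0, q₋₂=1):
  k=0: a=4, p=4, q=1
  k=1: a=6, p=25, q=6
  k=2: a=3, p=79, q=19

79/19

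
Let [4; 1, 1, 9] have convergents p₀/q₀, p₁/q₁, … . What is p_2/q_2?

Using pₖ = aₖpₖ₋₁ + pₖ₋₂, qₖ = aₖqₖ₋₁ + qₖ₋₂ (with p₋₁=1, p₋₂=0, q₋₁=0, q₋₂=1):
  k=0: a=4, p=4, q=1
  k=1: a=1, p=5, q=1
  k=2: a=1, p=9, q=2

9/2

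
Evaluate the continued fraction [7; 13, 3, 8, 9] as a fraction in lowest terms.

Using pₖ = aₖpₖ₋₁ + pₖ₋₂ and qₖ = aₖqₖ₋₁ + qₖ₋₂:
  k=0: a=7, p=7, q=1
  k=1: a=13, p=92, q=13
  k=2: a=3, p=283, q=40
  k=3: a=8, p=2356, q=333
  k=4: a=9, p=21487, q=3037

21487/3037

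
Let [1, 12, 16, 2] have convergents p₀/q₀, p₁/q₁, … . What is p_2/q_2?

209/193

Using pₖ = aₖpₖ₋₁ + pₖ₋₂, qₖ = aₖqₖ₋₁ + qₖ₋₂ (with p₋₁=1, p₋₂=0, q₋₁=0, q₋₂=1):
  k=0: a=1, p=1, q=1
  k=1: a=12, p=13, q=12
  k=2: a=16, p=209, q=193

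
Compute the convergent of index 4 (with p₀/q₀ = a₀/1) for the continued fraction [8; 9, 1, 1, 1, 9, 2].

Using pₖ = aₖpₖ₋₁ + pₖ₋₂, qₖ = aₖqₖ₋₁ + qₖ₋₂ (with p₋₁=1, p₋₂=0, q₋₁=0, q₋₂=1):
  k=0: a=8, p=8, q=1
  k=1: a=9, p=73, q=9
  k=2: a=1, p=81, q=10
  k=3: a=1, p=154, q=19
  k=4: a=1, p=235, q=29

235/29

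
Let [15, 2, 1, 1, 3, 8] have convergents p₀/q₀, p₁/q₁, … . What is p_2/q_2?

Using pₖ = aₖpₖ₋₁ + pₖ₋₂, qₖ = aₖqₖ₋₁ + qₖ₋₂ (with p₋₁=1, p₋₂=0, q₋₁=0, q₋₂=1):
  k=0: a=15, p=15, q=1
  k=1: a=2, p=31, q=2
  k=2: a=1, p=46, q=3

46/3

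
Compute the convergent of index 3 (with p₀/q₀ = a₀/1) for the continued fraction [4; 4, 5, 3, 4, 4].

284/67

Using pₖ = aₖpₖ₋₁ + pₖ₋₂, qₖ = aₖqₖ₋₁ + qₖ₋₂ (with p₋₁=1, p₋₂=0, q₋₁=0, q₋₂=1):
  k=0: a=4, p=4, q=1
  k=1: a=4, p=17, q=4
  k=2: a=5, p=89, q=21
  k=3: a=3, p=284, q=67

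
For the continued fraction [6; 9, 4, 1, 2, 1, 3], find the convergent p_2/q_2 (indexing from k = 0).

226/37

Using pₖ = aₖpₖ₋₁ + pₖ₋₂, qₖ = aₖqₖ₋₁ + qₖ₋₂ (with p₋₁=1, p₋₂=0, q₋₁=0, q₋₂=1):
  k=0: a=6, p=6, q=1
  k=1: a=9, p=55, q=9
  k=2: a=4, p=226, q=37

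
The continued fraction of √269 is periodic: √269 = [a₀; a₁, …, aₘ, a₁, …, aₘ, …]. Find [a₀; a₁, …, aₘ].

a₀ = ⌊√269⌋ = 16.
With m₀=0, d₀=1 and mₖ₊₁ = dₖaₖ − mₖ, dₖ₊₁ = (n − mₖ₊₁²)/dₖ, aₖ₊₁ = ⌊(a₀+mₖ₊₁)/dₖ₊₁⌋:
  k=1: m=16, d=13, a=2
  k=2: m=10, d=13, a=2
  k=3: m=16, d=1, a=32
d=1 and a=2a₀=32 at k=3, so the next step gives (m, d) = (16, 13) again — its k=1 value — and the period has length 3.

[16; 2, 2, 32]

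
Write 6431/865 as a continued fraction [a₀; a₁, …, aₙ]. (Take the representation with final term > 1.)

[7; 2, 3, 3, 18, 2]

6431 = 7×865 + 376
865 = 2×376 + 113
376 = 3×113 + 37
113 = 3×37 + 2
37 = 18×2 + 1
2 = 2×1 + 0  (stop)
So 6431/865 = [7; 2, 3, 3, 18, 2].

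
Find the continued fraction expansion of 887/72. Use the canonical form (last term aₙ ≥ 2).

[12; 3, 7, 1, 2]

887 = 12×72 + 23
72 = 3×23 + 3
23 = 7×3 + 2
3 = 1×2 + 1
2 = 2×1 + 0  (stop)
So 887/72 = [12; 3, 7, 1, 2].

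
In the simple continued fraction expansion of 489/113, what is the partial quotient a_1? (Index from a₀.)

489 = 4·113 + 37   →  a_0 = 4
113 = 3·37 + 2   →  a_1 = 3

3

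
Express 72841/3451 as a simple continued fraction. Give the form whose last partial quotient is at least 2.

72841 = 21×3451 + 370
3451 = 9×370 + 121
370 = 3×121 + 7
121 = 17×7 + 2
7 = 3×2 + 1
2 = 2×1 + 0  (stop)
So 72841/3451 = [21; 9, 3, 17, 3, 2].

[21; 9, 3, 17, 3, 2]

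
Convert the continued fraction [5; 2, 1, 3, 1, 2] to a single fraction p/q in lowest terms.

209/39

Using pₖ = aₖpₖ₋₁ + pₖ₋₂ and qₖ = aₖqₖ₋₁ + qₖ₋₂:
  k=0: a=5, p=5, q=1
  k=1: a=2, p=11, q=2
  k=2: a=1, p=16, q=3
  k=3: a=3, p=59, q=11
  k=4: a=1, p=75, q=14
  k=5: a=2, p=209, q=39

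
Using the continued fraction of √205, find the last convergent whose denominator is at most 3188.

39689/2772

√205 = [14; 3, 6, 1, 4, 1, 6, 3, 28, …] (period length 8).
Convergents:
  p_0/q_0 = 14/1
  p_1/q_1 = 43/3
  p_2/q_2 = 272/19
  p_3/q_3 = 315/22
  p_4/q_4 = 1532/107
  p_5/q_5 = 1847/129
  p_6/q_6 = 12614/881
  p_7/q_7 = 39689/2772
  p_8/q_8 = 1123906/78497
q_7 = 2772 ≤ 3188 < 78497 = q_8, so the answer is 39689/2772.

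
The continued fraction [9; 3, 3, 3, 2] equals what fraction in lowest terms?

707/76

Using pₖ = aₖpₖ₋₁ + pₖ₋₂ and qₖ = aₖqₖ₋₁ + qₖ₋₂:
  k=0: a=9, p=9, q=1
  k=1: a=3, p=28, q=3
  k=2: a=3, p=93, q=10
  k=3: a=3, p=307, q=33
  k=4: a=2, p=707, q=76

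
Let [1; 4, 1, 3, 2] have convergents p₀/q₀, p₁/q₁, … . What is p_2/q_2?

Using pₖ = aₖpₖ₋₁ + pₖ₋₂, qₖ = aₖqₖ₋₁ + qₖ₋₂ (with p₋₁=1, p₋₂=0, q₋₁=0, q₋₂=1):
  k=0: a=1, p=1, q=1
  k=1: a=4, p=5, q=4
  k=2: a=1, p=6, q=5

6/5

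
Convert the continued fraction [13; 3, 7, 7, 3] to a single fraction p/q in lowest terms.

Fold from the inside: start with 3/1.
  7 + 1/3 = 22/3
  7 + 3/22 = 157/22
  3 + 22/157 = 493/157
  13 + 157/493 = 6566/493

6566/493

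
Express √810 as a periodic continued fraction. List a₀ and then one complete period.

[28; 2, 5, 1, 4, 1, 5, 2, 56]

a₀ = ⌊√810⌋ = 28.
With m₀=0, d₀=1 and mₖ₊₁ = dₖaₖ − mₖ, dₖ₊₁ = (n − mₖ₊₁²)/dₖ, aₖ₊₁ = ⌊(a₀+mₖ₊₁)/dₖ₊₁⌋:
  k=1: m=28, d=26, a=2
  k=2: m=24, d=9, a=5
  k=3: m=21, d=41, a=1
  k=4: m=20, d=10, a=4
  k=5: m=20, d=41, a=1
  k=6: m=21, d=9, a=5
  k=7: m=24, d=26, a=2
  k=8: m=28, d=1, a=56
d=1 and a=2a₀=56 at k=8, so the next step gives (m, d) = (28, 26) again — its k=1 value — and the period has length 8.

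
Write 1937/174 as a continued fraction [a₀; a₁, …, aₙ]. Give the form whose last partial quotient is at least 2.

1937 = 11×174 + 23
174 = 7×23 + 13
23 = 1×13 + 10
13 = 1×10 + 3
10 = 3×3 + 1
3 = 3×1 + 0  (stop)
So 1937/174 = [11; 7, 1, 1, 3, 3].

[11; 7, 1, 1, 3, 3]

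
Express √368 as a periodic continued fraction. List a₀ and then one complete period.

a₀ = ⌊√368⌋ = 19.
With m₀=0, d₀=1 and mₖ₊₁ = dₖaₖ − mₖ, dₖ₊₁ = (n − mₖ₊₁²)/dₖ, aₖ₊₁ = ⌊(a₀+mₖ₊₁)/dₖ₊₁⌋:
  k=1: m=19, d=7, a=5
  k=2: m=16, d=16, a=2
  k=3: m=16, d=7, a=5
  k=4: m=19, d=1, a=38
d=1 and a=2a₀=38 at k=4, so the next step gives (m, d) = (19, 7) again — its k=1 value — and the period has length 4.

[19; 5, 2, 5, 38]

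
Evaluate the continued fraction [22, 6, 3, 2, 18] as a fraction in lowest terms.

17971/811

Using pₖ = aₖpₖ₋₁ + pₖ₋₂ and qₖ = aₖqₖ₋₁ + qₖ₋₂:
  k=0: a=22, p=22, q=1
  k=1: a=6, p=133, q=6
  k=2: a=3, p=421, q=19
  k=3: a=2, p=975, q=44
  k=4: a=18, p=17971, q=811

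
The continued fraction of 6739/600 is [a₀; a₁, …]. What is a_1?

4

6739 = 11·600 + 139   →  a_0 = 11
600 = 4·139 + 44   →  a_1 = 4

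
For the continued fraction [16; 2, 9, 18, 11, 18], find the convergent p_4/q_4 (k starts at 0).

Using pₖ = aₖpₖ₋₁ + pₖ₋₂, qₖ = aₖqₖ₋₁ + qₖ₋₂ (with p₋₁=1, p₋₂=0, q₋₁=0, q₋₂=1):
  k=0: a=16, p=16, q=1
  k=1: a=2, p=33, q=2
  k=2: a=9, p=313, q=19
  k=3: a=18, p=5667, q=344
  k=4: a=11, p=62650, q=3803

62650/3803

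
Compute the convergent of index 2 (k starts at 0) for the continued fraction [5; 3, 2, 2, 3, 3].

37/7

Using pₖ = aₖpₖ₋₁ + pₖ₋₂, qₖ = aₖqₖ₋₁ + qₖ₋₂ (with p₋₁=1, p₋₂=0, q₋₁=0, q₋₂=1):
  k=0: a=5, p=5, q=1
  k=1: a=3, p=16, q=3
  k=2: a=2, p=37, q=7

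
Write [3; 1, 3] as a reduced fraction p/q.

15/4

Fold from the inside: start with 3/1.
  1 + 1/3 = 4/3
  3 + 3/4 = 15/4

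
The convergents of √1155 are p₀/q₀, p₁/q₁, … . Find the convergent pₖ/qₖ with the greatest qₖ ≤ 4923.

157114/4623

√1155 = [33; 1, 66, …] (period length 2).
Convergents:
  p_0/q_0 = 33/1
  p_1/q_1 = 34/1
  p_2/q_2 = 2277/67
  p_3/q_3 = 2311/68
  p_4/q_4 = 154803/4555
  p_5/q_5 = 157114/4623
  p_6/q_6 = 10524327/309673
q_5 = 4623 ≤ 4923 < 309673 = q_6, so the answer is 157114/4623.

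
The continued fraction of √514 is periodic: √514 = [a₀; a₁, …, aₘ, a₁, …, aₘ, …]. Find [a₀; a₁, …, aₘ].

a₀ = ⌊√514⌋ = 22.

[22; 1, 2, 22, 2, 1, 44]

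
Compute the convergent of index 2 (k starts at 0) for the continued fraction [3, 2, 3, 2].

24/7

Using pₖ = aₖpₖ₋₁ + pₖ₋₂, qₖ = aₖqₖ₋₁ + qₖ₋₂ (with p₋₁=1, p₋₂=0, q₋₁=0, q₋₂=1):
  k=0: a=3, p=3, q=1
  k=1: a=2, p=7, q=2
  k=2: a=3, p=24, q=7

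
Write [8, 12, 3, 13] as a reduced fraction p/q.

3984/493

Using pₖ = aₖpₖ₋₁ + pₖ₋₂ and qₖ = aₖqₖ₋₁ + qₖ₋₂:
  k=0: a=8, p=8, q=1
  k=1: a=12, p=97, q=12
  k=2: a=3, p=299, q=37
  k=3: a=13, p=3984, q=493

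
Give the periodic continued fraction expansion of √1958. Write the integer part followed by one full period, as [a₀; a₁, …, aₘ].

a₀ = ⌊√1958⌋ = 44.
With m₀=0, d₀=1 and mₖ₊₁ = dₖaₖ − mₖ, dₖ₊₁ = (n − mₖ₊₁²)/dₖ, aₖ₊₁ = ⌊(a₀+mₖ₊₁)/dₖ₊₁⌋:
  k=1: m=44, d=22, a=4
  k=2: m=44, d=1, a=88
d=1 and a=2a₀=88 at k=2, so the next step gives (m, d) = (44, 22) again — its k=1 value — and the period has length 2.

[44; 4, 88]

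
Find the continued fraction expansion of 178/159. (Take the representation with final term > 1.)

[1; 8, 2, 1, 2, 2]

178 = 1*159 + 19
159 = 8*19 + 7
19 = 2*7 + 5
7 = 1*5 + 2
5 = 2*2 + 1
2 = 2*1 + 0  (stop)
So 178/159 = [1; 8, 2, 1, 2, 2].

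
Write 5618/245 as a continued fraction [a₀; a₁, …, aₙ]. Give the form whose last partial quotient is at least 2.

5618 = 22*245 + 228
245 = 1*228 + 17
228 = 13*17 + 7
17 = 2*7 + 3
7 = 2*3 + 1
3 = 3*1 + 0  (stop)
So 5618/245 = [22; 1, 13, 2, 2, 3].

[22; 1, 13, 2, 2, 3]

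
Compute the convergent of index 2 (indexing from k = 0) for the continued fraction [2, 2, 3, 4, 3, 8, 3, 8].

17/7

Using pₖ = aₖpₖ₋₁ + pₖ₋₂, qₖ = aₖqₖ₋₁ + qₖ₋₂ (with p₋₁=1, p₋₂=0, q₋₁=0, q₋₂=1):
  k=0: a=2, p=2, q=1
  k=1: a=2, p=5, q=2
  k=2: a=3, p=17, q=7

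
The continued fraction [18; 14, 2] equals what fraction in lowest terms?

Using pₖ = aₖpₖ₋₁ + pₖ₋₂ and qₖ = aₖqₖ₋₁ + qₖ₋₂:
  k=0: a=18, p=18, q=1
  k=1: a=14, p=253, q=14
  k=2: a=2, p=524, q=29

524/29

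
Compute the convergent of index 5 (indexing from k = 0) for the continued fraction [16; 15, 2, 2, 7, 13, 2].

120278/7487

Using pₖ = aₖpₖ₋₁ + pₖ₋₂, qₖ = aₖqₖ₋₁ + qₖ₋₂ (with p₋₁=1, p₋₂=0, q₋₁=0, q₋₂=1):
  k=0: a=16, p=16, q=1
  k=1: a=15, p=241, q=15
  k=2: a=2, p=498, q=31
  k=3: a=2, p=1237, q=77
  k=4: a=7, p=9157, q=570
  k=5: a=13, p=120278, q=7487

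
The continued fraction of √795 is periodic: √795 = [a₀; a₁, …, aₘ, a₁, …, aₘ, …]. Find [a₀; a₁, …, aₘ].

a₀ = ⌊√795⌋ = 28.
With m₀=0, d₀=1 and mₖ₊₁ = dₖaₖ − mₖ, dₖ₊₁ = (n − mₖ₊₁²)/dₖ, aₖ₊₁ = ⌊(a₀+mₖ₊₁)/dₖ₊₁⌋:
  k=1: m=28, d=11, a=5
  k=2: m=27, d=6, a=9
  k=3: m=27, d=11, a=5
  k=4: m=28, d=1, a=56
d=1 and a=2a₀=56 at k=4, so the next step gives (m, d) = (28, 11) again — its k=1 value — and the period has length 4.

[28; 5, 9, 5, 56]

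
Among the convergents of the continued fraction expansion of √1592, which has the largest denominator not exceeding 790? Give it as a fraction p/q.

√1592 = [39; 1, 8, 1, 78, …] (period length 4).
Convergents:
  p_0/q_0 = 39/1
  p_1/q_1 = 40/1
  p_2/q_2 = 359/9
  p_3/q_3 = 399/10
  p_4/q_4 = 31481/789
  p_5/q_5 = 31880/799
q_4 = 789 ≤ 790 < 799 = q_5, so the answer is 31481/789.

31481/789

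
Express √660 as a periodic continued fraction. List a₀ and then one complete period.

[25; 1, 2, 4, 2, 1, 50]

a₀ = ⌊√660⌋ = 25.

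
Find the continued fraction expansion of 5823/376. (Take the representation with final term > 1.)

[15; 2, 18, 3, 3]

5823 = 15*376 + 183
376 = 2*183 + 10
183 = 18*10 + 3
10 = 3*3 + 1
3 = 3*1 + 0  (stop)
So 5823/376 = [15; 2, 18, 3, 3].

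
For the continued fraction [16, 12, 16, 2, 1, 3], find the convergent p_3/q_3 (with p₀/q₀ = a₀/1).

6401/398

Using pₖ = aₖpₖ₋₁ + pₖ₋₂, qₖ = aₖqₖ₋₁ + qₖ₋₂ (with p₋₁=1, p₋₂=0, q₋₁=0, q₋₂=1):
  k=0: a=16, p=16, q=1
  k=1: a=12, p=193, q=12
  k=2: a=16, p=3104, q=193
  k=3: a=2, p=6401, q=398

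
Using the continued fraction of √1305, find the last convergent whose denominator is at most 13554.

167041/4624

√1305 = [36; 8, 72, …] (period length 2).
Convergents:
  p_0/q_0 = 36/1
  p_1/q_1 = 289/8
  p_2/q_2 = 20844/577
  p_3/q_3 = 167041/4624
  p_4/q_4 = 12047796/333505
q_3 = 4624 ≤ 13554 < 333505 = q_4, so the answer is 167041/4624.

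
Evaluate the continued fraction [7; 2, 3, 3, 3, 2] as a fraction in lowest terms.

1301/175

Fold from the inside: start with 2/1.
  3 + 1/2 = 7/2
  3 + 2/7 = 23/7
  3 + 7/23 = 76/23
  2 + 23/76 = 175/76
  7 + 76/175 = 1301/175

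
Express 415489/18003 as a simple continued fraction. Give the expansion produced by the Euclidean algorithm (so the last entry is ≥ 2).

[23; 12, 1, 2, 9, 3, 16]

415489 = 23*18003 + 1420
18003 = 12*1420 + 963
1420 = 1*963 + 457
963 = 2*457 + 49
457 = 9*49 + 16
49 = 3*16 + 1
16 = 16*1 + 0  (stop)
So 415489/18003 = [23; 12, 1, 2, 9, 3, 16].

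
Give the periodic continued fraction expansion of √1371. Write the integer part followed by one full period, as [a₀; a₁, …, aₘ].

[37; 37, 74]

a₀ = ⌊√1371⌋ = 37.
With m₀=0, d₀=1 and mₖ₊₁ = dₖaₖ − mₖ, dₖ₊₁ = (n − mₖ₊₁²)/dₖ, aₖ₊₁ = ⌊(a₀+mₖ₊₁)/dₖ₊₁⌋:
  k=1: m=37, d=2, a=37
  k=2: m=37, d=1, a=74
d=1 and a=2a₀=74 at k=2, so the next step gives (m, d) = (37, 2) again — its k=1 value — and the period has length 2.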